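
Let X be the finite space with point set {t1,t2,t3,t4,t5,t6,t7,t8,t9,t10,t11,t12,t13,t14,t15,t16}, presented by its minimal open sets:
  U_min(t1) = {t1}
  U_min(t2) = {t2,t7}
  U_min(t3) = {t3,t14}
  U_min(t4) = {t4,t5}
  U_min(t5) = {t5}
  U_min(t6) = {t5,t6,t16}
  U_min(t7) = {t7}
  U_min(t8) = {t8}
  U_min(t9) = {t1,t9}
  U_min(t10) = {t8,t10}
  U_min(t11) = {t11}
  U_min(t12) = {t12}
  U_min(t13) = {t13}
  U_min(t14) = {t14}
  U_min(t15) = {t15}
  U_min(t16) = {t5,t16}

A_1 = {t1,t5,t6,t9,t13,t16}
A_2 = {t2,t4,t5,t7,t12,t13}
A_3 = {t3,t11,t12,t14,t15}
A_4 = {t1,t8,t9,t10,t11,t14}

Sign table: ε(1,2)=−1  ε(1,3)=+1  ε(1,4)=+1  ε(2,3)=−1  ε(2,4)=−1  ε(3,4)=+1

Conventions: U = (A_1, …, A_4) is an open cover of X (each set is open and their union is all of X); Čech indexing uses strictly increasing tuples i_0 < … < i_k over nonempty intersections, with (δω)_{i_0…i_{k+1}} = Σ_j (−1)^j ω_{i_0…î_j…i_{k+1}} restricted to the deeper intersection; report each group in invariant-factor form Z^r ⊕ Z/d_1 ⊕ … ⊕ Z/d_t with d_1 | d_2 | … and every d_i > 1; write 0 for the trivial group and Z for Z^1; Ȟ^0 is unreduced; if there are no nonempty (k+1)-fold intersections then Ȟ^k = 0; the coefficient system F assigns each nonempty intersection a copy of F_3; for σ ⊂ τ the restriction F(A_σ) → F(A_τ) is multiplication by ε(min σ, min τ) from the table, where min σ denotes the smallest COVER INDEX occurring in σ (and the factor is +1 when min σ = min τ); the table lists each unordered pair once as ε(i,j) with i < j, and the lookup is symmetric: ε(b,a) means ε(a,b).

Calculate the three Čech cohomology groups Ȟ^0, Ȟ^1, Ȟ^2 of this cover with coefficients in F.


nerve of the cover:
  A12={t5,t13} A14={t1,t9} A23={t12} A34={t11,t14}
C dims 4,4; δ0: rk_F3 3
Ȟ^0 = (4 − 3) − 0 = 1, so Ȟ^0 ≅ Z/3
Ȟ^1 = (4 − 0) − 3 = 1, so Ȟ^1 ≅ Z/3
Ȟ^2 = (0 − 0) − 0 = 0, so Ȟ^2 ≅ 0

Ȟ^0(U;F) ≅ Z/3; Ȟ^1(U;F) ≅ Z/3; Ȟ^2(U;F) ≅ 0


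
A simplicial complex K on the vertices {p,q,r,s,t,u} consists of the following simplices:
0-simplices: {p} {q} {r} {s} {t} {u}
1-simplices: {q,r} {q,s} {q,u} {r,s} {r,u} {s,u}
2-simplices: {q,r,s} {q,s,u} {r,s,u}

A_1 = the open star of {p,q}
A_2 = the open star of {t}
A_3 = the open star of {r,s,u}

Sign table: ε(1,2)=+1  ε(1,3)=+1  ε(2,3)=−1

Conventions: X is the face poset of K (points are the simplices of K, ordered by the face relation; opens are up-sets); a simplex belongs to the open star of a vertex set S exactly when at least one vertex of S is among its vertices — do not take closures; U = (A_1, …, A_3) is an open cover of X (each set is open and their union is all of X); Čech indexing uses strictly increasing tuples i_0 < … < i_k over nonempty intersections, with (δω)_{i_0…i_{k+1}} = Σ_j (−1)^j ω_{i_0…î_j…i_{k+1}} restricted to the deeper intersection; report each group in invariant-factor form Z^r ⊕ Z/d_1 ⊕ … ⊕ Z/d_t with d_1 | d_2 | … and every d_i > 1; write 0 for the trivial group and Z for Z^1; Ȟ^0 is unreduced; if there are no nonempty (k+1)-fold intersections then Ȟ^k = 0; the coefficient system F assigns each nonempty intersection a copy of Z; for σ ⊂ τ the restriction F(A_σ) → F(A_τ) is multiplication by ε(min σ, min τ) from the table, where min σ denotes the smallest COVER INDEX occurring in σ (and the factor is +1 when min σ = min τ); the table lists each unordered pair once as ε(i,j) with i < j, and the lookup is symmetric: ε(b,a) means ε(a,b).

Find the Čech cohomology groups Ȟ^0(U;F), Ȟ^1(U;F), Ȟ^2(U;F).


Ȟ^0 = Z^2, Ȟ^1 = 0 and Ȟ^2 = 0

nerve simplices:
  A1={{p},{q},{q,r},{q,s},{q,u},{q,r,s},{q,s,u}} A2={{t}} A3={{r},{s},{u},{q,r},{q,s},{q,u},{r,s},{r,u},{s,u},{q,r,s},{q,s,u},{r,s,u}}
  A13={{q,r},{q,s},{q,u},{q,r,s},{q,s,u}}
C dims 3,1; δ0: rk 1, SNF 1^1
degree 0: 3−1−0 = 2 → Ȟ^0 ≅ Z^2
degree 1: 1−0−1 = 0 → Ȟ^1 ≅ 0
degree 2: 0−0−0 = 0 → Ȟ^2 ≅ 0


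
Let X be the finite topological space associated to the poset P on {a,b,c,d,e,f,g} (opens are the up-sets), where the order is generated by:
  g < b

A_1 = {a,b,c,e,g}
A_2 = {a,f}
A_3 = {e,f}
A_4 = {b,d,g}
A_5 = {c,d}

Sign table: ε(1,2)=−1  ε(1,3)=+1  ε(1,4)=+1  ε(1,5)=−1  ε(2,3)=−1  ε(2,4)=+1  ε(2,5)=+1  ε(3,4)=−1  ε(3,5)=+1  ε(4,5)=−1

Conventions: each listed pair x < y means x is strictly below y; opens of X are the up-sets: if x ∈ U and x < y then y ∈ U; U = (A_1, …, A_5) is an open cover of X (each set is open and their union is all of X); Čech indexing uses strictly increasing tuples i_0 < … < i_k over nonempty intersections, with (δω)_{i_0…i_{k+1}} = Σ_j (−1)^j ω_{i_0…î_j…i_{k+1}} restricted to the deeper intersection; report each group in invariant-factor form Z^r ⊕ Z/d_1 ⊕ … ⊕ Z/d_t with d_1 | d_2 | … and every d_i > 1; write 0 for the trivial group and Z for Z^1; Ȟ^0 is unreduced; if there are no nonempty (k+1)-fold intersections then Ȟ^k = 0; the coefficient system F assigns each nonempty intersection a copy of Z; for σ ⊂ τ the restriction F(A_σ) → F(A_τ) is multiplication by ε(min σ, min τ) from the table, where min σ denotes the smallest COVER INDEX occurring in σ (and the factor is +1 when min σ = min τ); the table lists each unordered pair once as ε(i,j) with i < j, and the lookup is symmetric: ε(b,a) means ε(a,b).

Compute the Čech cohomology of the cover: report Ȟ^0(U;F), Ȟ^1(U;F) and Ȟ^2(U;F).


cover nerve:
  A12={a} A13={e} A14={b,g} A15={c} A23={f} A45={d}
C dims 5,6; δ0: rk 4, SNF 1^4
Ȟ^0: (5−4)−0=1 ⇒ Z
Ȟ^1: (6−0)−4=2 ⇒ Z^2
Ȟ^2: (0−0)−0=0 ⇒ 0

Ȟ^0(U;F) ≅ Z, Ȟ^1(U;F) ≅ Z^2 and Ȟ^2(U;F) ≅ 0


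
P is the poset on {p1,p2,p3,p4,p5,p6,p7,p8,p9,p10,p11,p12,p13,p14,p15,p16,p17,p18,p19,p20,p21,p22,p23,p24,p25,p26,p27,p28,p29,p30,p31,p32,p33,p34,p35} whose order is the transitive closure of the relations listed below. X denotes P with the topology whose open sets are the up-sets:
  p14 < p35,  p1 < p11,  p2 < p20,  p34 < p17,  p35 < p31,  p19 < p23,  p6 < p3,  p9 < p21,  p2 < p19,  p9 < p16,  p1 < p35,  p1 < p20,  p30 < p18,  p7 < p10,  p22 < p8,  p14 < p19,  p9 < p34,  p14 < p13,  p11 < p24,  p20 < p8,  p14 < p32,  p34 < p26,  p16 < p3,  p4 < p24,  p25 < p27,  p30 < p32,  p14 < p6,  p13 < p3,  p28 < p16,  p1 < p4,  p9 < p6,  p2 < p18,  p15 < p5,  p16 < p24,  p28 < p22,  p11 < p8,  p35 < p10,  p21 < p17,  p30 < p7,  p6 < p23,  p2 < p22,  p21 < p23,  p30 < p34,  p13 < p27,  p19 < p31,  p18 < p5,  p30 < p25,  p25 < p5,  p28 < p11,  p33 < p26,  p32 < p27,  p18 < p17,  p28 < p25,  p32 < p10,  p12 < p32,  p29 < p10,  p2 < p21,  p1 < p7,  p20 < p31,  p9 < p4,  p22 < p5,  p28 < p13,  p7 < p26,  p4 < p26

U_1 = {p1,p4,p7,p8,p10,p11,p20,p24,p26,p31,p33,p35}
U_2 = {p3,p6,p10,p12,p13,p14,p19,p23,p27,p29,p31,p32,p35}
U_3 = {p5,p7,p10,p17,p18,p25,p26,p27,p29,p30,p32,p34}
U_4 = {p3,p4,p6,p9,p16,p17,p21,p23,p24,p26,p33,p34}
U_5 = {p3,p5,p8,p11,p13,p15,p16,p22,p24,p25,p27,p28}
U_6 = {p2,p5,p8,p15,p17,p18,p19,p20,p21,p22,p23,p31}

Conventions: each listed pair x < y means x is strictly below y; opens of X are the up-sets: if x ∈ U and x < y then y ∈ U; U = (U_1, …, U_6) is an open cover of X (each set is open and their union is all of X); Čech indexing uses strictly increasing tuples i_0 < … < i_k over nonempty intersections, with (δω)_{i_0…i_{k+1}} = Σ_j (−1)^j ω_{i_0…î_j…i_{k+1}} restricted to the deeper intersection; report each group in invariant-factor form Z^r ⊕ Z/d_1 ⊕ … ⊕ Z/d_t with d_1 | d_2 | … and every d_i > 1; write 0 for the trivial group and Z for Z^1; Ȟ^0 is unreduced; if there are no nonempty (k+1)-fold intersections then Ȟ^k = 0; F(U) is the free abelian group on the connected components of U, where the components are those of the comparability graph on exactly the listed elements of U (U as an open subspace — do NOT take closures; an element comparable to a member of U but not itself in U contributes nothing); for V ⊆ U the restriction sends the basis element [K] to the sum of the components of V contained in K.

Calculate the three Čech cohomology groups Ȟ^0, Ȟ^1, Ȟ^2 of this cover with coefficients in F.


nonempty overlaps:
  U12={p10,p31,p35} U13={p7,p10,p26} U14={p4,p24,p26,p33} U15={p8,p11,p24} U16={p8,p20,p31} U23={p10,p27,p29,p32} U24={p3,p6,p23} U25={p3,p13,p27} U26={p19,p23,p31} U34={p17,p26,p34} U35={p5,p25,p27} U36={p5,p17,p18} U45={p3,p16,p24} U46={p17,p21,p23} U56={p5,p8,p15,p22}
  U123={p10} U126={p31} U134={p26} U145={p24} U156={p8} U235={p27} U245={p3} U246={p23} U346={p17} U356={p5}
components per intersection:
  U1: {p1,p4,p7,p8,p10,p11,p20,p24,p26,p31,p33,p35}
  U2: {p3,p6,p10,p12,p13,p14,p19,p23,p27,p29,p31,p32,p35}
  U3: {p5,p7,p10,p17,p18,p25,p26,p27,p29,p30,p32,p34}
  U4: {p3,p4,p6,p9,p16,p17,p21,p23,p24,p26,p33,p34}
  U5: {p3,p5,p8,p11,p13,p15,p16,p22,p24,p25,p27,p28}
  U6: {p2,p5,p8,p15,p17,p18,p19,p20,p21,p22,p23,p31}
  U12: {p10,p31,p35}
  U13: {p7,p10,p26}
  U14: {p4,p24,p26,p33}
  U15: {p8,p11,p24}
  U16: {p8,p20,p31}
  U23: {p10,p27,p29,p32}
  U24: {p3,p6,p23}
  U25: {p3,p13,p27}
  U26: {p19,p23,p31}
  U34: {p17,p26,p34}
  U35: {p5,p25,p27}
  U36: {p5,p17,p18}
  U45: {p3,p16,p24}
  U46: {p17,p21,p23}
  U56: {p5,p8,p15,p22}
  U123: {p10}
  U126: {p31}
  U134: {p26}
  U145: {p24}
  U156: {p8}
  U235: {p27}
  U245: {p3}
  U246: {p23}
  U346: {p17}
  U356: {p5}
C dims 6,15,10; δ0: rk 5, SNF 1^5; δ1: rk 10, SNF 1^9·2
degree 0: 6−5−0 = 1 → Ȟ^0 ≅ Z
degree 1: 15−10−5 = 0 → Ȟ^1 ≅ 0
degree 2: 10−0−10 = 0 plus torsion [2] → Ȟ^2 ≅ Z/2

Ȟ^0(U;F) ≅ Z,  Ȟ^1(U;F) ≅ 0,  Ȟ^2(U;F) ≅ Z/2


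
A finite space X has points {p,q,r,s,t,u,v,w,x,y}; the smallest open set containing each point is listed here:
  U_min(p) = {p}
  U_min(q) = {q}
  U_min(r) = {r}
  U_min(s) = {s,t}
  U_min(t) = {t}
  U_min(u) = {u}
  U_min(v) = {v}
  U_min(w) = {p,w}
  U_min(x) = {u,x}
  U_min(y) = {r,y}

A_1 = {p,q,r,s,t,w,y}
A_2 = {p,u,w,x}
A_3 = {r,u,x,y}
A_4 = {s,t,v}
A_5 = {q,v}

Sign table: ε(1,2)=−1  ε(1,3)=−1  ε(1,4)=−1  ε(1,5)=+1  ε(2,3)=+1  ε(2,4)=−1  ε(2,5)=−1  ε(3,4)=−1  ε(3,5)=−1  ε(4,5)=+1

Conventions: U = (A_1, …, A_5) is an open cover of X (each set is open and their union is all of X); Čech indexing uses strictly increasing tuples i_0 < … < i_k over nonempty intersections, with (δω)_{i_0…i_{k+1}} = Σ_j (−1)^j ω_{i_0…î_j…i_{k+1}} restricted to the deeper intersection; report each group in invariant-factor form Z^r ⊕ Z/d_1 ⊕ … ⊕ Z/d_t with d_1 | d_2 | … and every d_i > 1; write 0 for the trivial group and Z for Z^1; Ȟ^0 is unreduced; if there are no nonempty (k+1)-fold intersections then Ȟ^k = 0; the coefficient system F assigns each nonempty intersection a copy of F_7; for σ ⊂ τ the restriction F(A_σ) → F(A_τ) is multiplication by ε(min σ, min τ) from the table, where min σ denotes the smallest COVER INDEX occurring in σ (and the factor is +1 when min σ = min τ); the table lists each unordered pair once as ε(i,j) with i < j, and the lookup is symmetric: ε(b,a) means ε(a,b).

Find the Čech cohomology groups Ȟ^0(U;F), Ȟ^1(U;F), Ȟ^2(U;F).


Ȟ^0 = 0,  Ȟ^1 = Z/7,  Ȟ^2 = 0

nonempty overlaps:
  A12={p,w} A13={r,y} A14={s,t} A15={q} A23={u,x} A45={v}
C dims 5,6; δ0: rk_F7 5
degree 0: 5−5−0 = 0 → Ȟ^0 ≅ 0
degree 1: 6−0−5 = 1 → Ȟ^1 ≅ Z/7
degree 2: 0−0−0 = 0 → Ȟ^2 ≅ 0


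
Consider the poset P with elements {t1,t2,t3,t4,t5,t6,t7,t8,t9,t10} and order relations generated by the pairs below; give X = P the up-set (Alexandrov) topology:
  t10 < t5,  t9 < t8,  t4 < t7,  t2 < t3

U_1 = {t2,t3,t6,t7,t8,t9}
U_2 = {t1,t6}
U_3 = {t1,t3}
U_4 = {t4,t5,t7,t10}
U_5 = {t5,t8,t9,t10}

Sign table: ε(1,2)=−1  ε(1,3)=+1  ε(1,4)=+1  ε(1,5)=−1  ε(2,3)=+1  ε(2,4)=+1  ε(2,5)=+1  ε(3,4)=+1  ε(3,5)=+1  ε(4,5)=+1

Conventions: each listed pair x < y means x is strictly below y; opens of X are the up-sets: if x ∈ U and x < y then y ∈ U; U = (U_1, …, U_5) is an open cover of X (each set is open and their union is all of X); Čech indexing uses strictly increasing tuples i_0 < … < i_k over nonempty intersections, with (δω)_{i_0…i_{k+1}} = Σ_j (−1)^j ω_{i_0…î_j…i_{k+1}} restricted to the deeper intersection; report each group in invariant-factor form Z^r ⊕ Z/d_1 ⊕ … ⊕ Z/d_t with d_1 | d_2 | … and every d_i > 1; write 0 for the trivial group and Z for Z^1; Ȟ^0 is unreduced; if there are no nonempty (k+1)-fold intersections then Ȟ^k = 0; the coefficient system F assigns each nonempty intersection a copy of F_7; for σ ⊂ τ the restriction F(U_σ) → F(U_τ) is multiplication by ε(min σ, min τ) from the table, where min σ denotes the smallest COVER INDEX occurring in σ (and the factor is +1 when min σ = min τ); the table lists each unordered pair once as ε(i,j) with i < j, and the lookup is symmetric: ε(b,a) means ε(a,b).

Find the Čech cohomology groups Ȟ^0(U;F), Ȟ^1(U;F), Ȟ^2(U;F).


cover nerve:
  U12={t6} U13={t3} U14={t7} U15={t8,t9} U23={t1} U45={t5,t10}
C dims 5,6; δ0: rk_F7 5
Ȟ^0: (5−5)−0=0 ⇒ 0
Ȟ^1: (6−0)−5=1 ⇒ Z/7
Ȟ^2: (0−0)−0=0 ⇒ 0

Ȟ^0(U;F) ≅ 0,  Ȟ^1(U;F) ≅ Z/7,  Ȟ^2(U;F) ≅ 0


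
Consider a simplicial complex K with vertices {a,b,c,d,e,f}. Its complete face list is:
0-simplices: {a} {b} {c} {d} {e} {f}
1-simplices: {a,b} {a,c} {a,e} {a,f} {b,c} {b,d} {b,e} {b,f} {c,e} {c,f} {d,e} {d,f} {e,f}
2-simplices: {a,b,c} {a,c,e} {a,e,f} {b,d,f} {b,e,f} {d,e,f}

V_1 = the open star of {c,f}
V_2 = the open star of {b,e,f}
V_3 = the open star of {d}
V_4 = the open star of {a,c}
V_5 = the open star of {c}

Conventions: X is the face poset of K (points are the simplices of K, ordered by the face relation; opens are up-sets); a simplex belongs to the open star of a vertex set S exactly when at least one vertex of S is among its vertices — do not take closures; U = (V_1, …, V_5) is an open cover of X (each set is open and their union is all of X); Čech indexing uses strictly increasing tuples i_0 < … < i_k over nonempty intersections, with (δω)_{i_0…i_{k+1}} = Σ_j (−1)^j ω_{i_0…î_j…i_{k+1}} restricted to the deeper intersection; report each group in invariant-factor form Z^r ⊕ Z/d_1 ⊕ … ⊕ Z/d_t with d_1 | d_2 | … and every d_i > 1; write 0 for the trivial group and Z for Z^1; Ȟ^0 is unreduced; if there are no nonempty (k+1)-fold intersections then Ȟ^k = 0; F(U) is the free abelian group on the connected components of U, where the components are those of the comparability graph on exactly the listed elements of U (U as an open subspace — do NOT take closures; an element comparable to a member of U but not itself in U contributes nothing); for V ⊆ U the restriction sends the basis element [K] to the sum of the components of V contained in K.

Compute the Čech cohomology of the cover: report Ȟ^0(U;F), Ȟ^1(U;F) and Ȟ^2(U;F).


Ȟ^0 = Z; Ȟ^1 = Z^2; Ȟ^2 = 0

cover nerve:
  V1={{c},{f},{a,c},{a,f},{b,c},{b,f},{c,e},{c,f},{d,f},{e,f},{a,b,c},{a,c,e},{a,e,f},{b,d,f},{b,e,f},{d,e,f}} V2={{b},{e},{f},{a,b},{a,e},{a,f},{b,c},{b,d},{b,e},{b,f},{c,e},{c,f},{d,e},{d,f},{e,f},{a,b,c},{a,c,e},{a,e,f},{b,d,f},{b,e,f},{d,e,f}} V3={{d},{b,d},{d,e},{d,f},{b,d,f},{d,e,f}} V4={{a},{c},{a,b},{a,c},{a,e},{a,f},{b,c},{c,e},{c,f},{a,b,c},{a,c,e},{a,e,f}} V5={{c},{a,c},{b,c},{c,e},{c,f},{a,b,c},{a,c,e}}
  V12={{f},{a,f},{b,c},{b,f},{c,e},{c,f},{d,f},{e,f},{a,b,c},{a,c,e},{a,e,f},{b,d,f},{b,e,f},{d,e,f}} V13={{d,f},{b,d,f},{d,e,f}} V14={{c},{a,c},{a,f},{b,c},{c,e},{c,f},{a,b,c},{a,c,e},{a,e,f}} V15={{c},{a,c},{b,c},{c,e},{c,f},{a,b,c},{a,c,e}} V23={{b,d},{d,e},{d,f},{b,d,f},{d,e,f}} V24={{a,b},{a,e},{a,f},{b,c},{c,e},{c,f},{a,b,c},{a,c,e},{a,e,f}} V25={{b,c},{c,e},{c,f},{a,b,c},{a,c,e}} V45={{c},{a,c},{b,c},{c,e},{c,f},{a,b,c},{a,c,e}}
  V123={{d,f},{b,d,f},{d,e,f}} V124={{a,f},{b,c},{c,e},{c,f},{a,b,c},{a,c,e},{a,e,f}} V125={{b,c},{c,e},{c,f},{a,b,c},{a,c,e}} V145={{c},{a,c},{b,c},{c,e},{c,f},{a,b,c},{a,c,e}} V245={{b,c},{c,e},{c,f},{a,b,c},{a,c,e}}
  V1245={{b,c},{c,e},{c,f},{a,b,c},{a,c,e}}
components per intersection:
  V1: {{c},{f},{a,c},{a,f},{b,c},{b,f},{c,e},{c,f},{d,f},{e,f},{a,b,c},{a,c,e},{a,e,f},{b,d,f},{b,e,f},{d,e,f}}
  V2: {{b},{e},{f},{a,b},{a,e},{a,f},{b,c},{b,d},{b,e},{b,f},{c,e},{c,f},{d,e},{d,f},{e,f},{a,b,c},{a,c,e},{a,e,f},{b,d,f},{b,e,f},{d,e,f}}
  V3: {{d},{b,d},{d,e},{d,f},{b,d,f},{d,e,f}}
  V4: {{a},{c},{a,b},{a,c},{a,e},{a,f},{b,c},{c,e},{c,f},{a,b,c},{a,c,e},{a,e,f}}
  V5: {{c},{a,c},{b,c},{c,e},{c,f},{a,b,c},{a,c,e}}
  V12: {{f},{a,f},{b,f},{c,f},{d,f},{e,f},{a,e,f},{b,d,f},{b,e,f},{d,e,f}} {{b,c},{a,b,c}} {{c,e},{a,c,e}}
  V13: {{d,f},{b,d,f},{d,e,f}}
  V14: {{c},{a,c},{b,c},{c,e},{c,f},{a,b,c},{a,c,e}} {{a,f},{a,e,f}}
  V15: {{c},{a,c},{b,c},{c,e},{c,f},{a,b,c},{a,c,e}}
  V23: {{b,d},{d,e},{d,f},{b,d,f},{d,e,f}}
  V24: {{a,b},{b,c},{a,b,c}} {{a,e},{a,f},{c,e},{a,c,e},{a,e,f}} {{c,f}}
  V25: {{b,c},{a,b,c}} {{c,e},{a,c,e}} {{c,f}}
  V45: {{c},{a,c},{b,c},{c,e},{c,f},{a,b,c},{a,c,e}}
  V123: {{d,f},{b,d,f},{d,e,f}}
  V124: {{a,f},{a,e,f}} {{b,c},{a,b,c}} {{c,e},{a,c,e}} {{c,f}}
  V125: {{b,c},{a,b,c}} {{c,e},{a,c,e}} {{c,f}}
  V145: {{c},{a,c},{b,c},{c,e},{c,f},{a,b,c},{a,c,e}}
  V245: {{b,c},{a,b,c}} {{c,e},{a,c,e}} {{c,f}}
  V1245: {{b,c},{a,b,c}} {{c,e},{a,c,e}} {{c,f}}
C dims 5,15,12,3; δ0: rk 4, SNF 1^4; δ1: rk 9, SNF 1^9; δ2: rk 3, SNF 1^3
Ȟ^0: (5−4)−0=1 ⇒ Z
Ȟ^1: (15−9)−4=2 ⇒ Z^2
Ȟ^2: (12−3)−9=0 ⇒ 0


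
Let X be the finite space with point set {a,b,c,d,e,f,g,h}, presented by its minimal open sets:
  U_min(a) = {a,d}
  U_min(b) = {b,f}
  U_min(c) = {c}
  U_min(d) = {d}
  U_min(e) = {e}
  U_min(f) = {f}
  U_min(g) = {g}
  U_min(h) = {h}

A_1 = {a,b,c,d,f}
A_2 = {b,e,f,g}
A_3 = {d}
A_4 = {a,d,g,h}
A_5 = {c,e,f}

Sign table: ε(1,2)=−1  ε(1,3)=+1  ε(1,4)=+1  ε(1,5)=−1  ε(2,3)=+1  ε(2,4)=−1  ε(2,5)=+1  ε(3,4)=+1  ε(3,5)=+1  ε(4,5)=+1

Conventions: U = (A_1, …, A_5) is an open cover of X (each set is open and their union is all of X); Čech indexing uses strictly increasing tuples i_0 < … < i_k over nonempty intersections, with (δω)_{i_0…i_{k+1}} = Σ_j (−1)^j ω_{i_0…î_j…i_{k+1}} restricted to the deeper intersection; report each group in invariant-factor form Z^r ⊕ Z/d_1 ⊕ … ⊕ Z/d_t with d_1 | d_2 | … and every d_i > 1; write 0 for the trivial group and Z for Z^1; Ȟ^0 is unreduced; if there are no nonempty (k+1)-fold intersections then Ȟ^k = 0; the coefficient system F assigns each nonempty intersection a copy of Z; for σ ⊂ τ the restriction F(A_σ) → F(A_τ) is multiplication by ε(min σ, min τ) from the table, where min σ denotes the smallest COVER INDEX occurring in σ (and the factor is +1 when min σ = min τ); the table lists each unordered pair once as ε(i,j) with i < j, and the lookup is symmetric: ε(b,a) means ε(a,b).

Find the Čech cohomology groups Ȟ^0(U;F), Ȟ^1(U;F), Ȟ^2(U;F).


Ȟ^0 = Z,  Ȟ^1 = Z,  Ȟ^2 = 0

nerve simplices:
  A12={b,f} A13={d} A14={a,d} A15={c,f} A24={g} A25={e,f} A34={d}
  A125={f} A134={d}
C dims 5,7,2; δ0: rk 4, SNF 1^4; δ1: rk 2, SNF 1^2
degree 0: 5−4−0 = 1 → Ȟ^0 ≅ Z
degree 1: 7−2−4 = 1 → Ȟ^1 ≅ Z
degree 2: 2−0−2 = 0 → Ȟ^2 ≅ 0


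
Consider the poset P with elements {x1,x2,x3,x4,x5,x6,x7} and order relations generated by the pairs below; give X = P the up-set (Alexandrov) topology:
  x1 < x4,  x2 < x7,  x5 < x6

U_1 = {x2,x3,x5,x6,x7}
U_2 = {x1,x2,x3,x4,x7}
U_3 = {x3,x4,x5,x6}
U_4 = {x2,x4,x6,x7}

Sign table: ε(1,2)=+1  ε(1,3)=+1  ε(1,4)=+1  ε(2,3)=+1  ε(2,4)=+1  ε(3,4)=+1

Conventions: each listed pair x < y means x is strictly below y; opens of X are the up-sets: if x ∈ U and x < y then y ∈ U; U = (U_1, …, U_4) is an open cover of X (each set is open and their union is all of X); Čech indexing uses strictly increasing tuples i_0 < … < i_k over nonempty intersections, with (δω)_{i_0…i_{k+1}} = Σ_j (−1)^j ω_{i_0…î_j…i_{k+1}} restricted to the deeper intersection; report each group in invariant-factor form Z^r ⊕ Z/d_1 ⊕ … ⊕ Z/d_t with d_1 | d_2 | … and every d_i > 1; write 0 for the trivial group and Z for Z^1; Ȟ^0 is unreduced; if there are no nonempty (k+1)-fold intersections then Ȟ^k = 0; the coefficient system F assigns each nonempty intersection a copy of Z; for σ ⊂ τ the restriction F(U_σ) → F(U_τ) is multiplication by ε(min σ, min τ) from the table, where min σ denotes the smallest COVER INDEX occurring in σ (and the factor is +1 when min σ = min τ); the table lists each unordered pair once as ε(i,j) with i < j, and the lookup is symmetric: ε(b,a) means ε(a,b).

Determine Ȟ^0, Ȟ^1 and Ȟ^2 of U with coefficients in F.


nerve of the cover:
  U12={x2,x3,x7} U13={x3,x5,x6} U14={x2,x6,x7} U23={x3,x4} U24={x2,x4,x7} U34={x4,x6}
  U123={x3} U124={x2,x7} U134={x6} U234={x4}
C dims 4,6,4; δ0: rk 3, SNF 1^3; δ1: rk 3, SNF 1^3
Ȟ^0 = (4 − 3) − 0 = 1, so Ȟ^0 ≅ Z
Ȟ^1 = (6 − 3) − 3 = 0, so Ȟ^1 ≅ 0
Ȟ^2 = (4 − 0) − 3 = 1, so Ȟ^2 ≅ Z

Ȟ^0(U;F) ≅ Z, Ȟ^1(U;F) ≅ 0, Ȟ^2(U;F) ≅ Z


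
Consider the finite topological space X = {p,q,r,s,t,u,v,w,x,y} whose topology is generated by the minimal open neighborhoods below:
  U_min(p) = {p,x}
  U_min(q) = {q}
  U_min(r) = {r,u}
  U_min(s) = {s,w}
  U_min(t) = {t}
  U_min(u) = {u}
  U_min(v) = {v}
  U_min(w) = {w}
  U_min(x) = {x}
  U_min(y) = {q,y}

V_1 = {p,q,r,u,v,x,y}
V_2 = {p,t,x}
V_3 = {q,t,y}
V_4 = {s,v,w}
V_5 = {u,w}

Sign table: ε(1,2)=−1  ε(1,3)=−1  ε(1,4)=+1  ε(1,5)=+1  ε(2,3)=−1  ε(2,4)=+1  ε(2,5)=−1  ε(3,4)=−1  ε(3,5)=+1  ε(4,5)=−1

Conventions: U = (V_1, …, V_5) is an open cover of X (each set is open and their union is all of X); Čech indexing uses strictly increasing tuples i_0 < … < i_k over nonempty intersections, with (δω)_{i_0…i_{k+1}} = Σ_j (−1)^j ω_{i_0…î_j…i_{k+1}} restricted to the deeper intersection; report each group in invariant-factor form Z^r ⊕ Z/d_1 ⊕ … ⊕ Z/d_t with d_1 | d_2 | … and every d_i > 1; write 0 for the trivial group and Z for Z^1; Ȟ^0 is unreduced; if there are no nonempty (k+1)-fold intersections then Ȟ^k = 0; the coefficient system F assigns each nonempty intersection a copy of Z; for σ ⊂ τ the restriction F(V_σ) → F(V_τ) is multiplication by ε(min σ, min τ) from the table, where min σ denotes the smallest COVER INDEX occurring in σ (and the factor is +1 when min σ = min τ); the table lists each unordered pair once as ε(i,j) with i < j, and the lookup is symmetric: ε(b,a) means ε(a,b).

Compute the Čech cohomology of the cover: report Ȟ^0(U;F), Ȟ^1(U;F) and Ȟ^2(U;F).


nerve of the cover:
  V12={p,x} V13={q,y} V14={v} V15={u} V23={t} V45={w}
C dims 5,6; δ0: rk 5, SNF 1^4·2
Ȟ^0 = (5 − 5) − 0 = 0, so Ȟ^0 ≅ 0
Ȟ^1 = (6 − 0) − 5 = 1 plus torsion [2], so Ȟ^1 ≅ Z ⊕ Z/2
Ȟ^2 = (0 − 0) − 0 = 0, so Ȟ^2 ≅ 0

Ȟ^0 ≅ 0, Ȟ^1 ≅ Z ⊕ Z/2 and Ȟ^2 ≅ 0


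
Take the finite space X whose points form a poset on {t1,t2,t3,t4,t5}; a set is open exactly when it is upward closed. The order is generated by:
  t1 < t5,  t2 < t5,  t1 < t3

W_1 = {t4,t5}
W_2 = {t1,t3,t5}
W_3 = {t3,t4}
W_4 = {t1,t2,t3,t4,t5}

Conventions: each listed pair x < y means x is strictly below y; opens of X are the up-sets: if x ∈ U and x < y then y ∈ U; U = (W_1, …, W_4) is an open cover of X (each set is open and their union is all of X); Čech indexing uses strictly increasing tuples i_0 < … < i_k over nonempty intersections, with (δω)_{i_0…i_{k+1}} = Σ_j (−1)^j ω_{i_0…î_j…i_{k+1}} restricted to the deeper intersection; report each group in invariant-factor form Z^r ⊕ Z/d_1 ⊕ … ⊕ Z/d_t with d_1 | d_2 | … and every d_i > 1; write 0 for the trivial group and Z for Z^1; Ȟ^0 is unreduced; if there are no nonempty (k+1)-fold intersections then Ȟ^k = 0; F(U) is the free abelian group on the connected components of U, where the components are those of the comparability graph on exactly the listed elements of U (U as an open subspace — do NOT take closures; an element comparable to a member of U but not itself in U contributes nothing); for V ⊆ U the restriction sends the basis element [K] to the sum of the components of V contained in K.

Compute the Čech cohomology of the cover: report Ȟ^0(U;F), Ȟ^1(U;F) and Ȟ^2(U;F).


nonempty overlaps:
  W12={t5} W13={t4} W14={t4,t5} W23={t3} W24={t1,t3,t5} W34={t3,t4}
  W124={t5} W134={t4} W234={t3}
components per intersection:
  W1: {t4} {t5}
  W2: {t1,t3,t5}
  W3: {t3} {t4}
  W4: {t1,t2,t3,t5} {t4}
  W12: {t5}
  W13: {t4}
  W14: {t4} {t5}
  W23: {t3}
  W24: {t1,t3,t5}
  W34: {t3} {t4}
  W124: {t5}
  W134: {t4}
  W234: {t3}
C dims 7,8,3; δ0: rk 5, SNF 1^5; δ1: rk 3, SNF 1^3
degree 0: 7−5−0 = 2 → Ȟ^0 ≅ Z^2
degree 1: 8−3−5 = 0 → Ȟ^1 ≅ 0
degree 2: 3−0−3 = 0 → Ȟ^2 ≅ 0

Ȟ^0 = Z^2, Ȟ^1 = 0 and Ȟ^2 = 0


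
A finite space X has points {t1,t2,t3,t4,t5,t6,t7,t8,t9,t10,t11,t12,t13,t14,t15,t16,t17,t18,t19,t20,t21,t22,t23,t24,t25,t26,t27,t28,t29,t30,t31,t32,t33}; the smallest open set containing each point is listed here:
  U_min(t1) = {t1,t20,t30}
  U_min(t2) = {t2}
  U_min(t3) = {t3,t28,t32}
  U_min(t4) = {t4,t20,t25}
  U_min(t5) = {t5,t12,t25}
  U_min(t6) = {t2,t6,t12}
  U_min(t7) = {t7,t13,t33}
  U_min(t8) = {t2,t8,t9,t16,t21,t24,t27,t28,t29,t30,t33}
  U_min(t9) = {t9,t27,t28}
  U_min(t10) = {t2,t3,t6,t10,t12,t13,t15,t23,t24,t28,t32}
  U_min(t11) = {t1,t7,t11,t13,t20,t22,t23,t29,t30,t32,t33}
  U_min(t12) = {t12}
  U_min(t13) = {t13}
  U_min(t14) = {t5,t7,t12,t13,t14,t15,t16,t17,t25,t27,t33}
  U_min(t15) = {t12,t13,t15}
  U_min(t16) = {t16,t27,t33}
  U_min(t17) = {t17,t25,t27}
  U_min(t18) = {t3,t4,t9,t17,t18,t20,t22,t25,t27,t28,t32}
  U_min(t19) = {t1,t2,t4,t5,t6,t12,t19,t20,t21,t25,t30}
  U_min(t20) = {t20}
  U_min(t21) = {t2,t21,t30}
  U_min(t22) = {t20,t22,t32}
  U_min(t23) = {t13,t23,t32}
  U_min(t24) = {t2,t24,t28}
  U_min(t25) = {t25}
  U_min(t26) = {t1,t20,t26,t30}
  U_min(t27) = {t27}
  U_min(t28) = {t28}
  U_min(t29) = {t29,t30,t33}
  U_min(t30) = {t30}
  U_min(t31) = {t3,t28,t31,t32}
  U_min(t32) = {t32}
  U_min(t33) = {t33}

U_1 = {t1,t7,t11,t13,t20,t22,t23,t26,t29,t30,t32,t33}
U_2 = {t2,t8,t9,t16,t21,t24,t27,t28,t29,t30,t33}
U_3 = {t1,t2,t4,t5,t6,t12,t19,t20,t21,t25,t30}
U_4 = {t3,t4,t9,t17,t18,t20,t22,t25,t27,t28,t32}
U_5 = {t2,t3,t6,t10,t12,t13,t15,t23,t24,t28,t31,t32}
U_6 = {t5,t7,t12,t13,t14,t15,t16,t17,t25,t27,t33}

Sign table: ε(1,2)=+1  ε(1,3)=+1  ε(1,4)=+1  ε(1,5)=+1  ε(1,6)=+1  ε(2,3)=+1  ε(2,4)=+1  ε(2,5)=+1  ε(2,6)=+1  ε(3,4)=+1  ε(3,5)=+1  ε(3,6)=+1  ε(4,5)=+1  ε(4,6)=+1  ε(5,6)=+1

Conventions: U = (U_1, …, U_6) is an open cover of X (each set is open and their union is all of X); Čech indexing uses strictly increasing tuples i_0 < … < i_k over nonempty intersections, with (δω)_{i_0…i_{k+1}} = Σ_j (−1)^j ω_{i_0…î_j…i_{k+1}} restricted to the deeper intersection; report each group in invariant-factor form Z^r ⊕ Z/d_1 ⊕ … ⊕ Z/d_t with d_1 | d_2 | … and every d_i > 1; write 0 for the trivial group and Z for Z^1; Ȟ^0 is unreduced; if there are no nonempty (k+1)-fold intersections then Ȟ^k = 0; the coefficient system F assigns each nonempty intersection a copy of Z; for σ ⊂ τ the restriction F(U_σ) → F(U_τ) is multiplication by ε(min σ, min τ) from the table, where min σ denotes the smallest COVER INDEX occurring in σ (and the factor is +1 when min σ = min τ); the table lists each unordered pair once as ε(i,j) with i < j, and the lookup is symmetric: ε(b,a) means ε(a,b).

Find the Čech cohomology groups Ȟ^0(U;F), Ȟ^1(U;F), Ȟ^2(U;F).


Ȟ^0(U;F) ≅ Z; Ȟ^1(U;F) ≅ 0; Ȟ^2(U;F) ≅ Z/2

nerve simplices:
  U12={t29,t30,t33} U13={t1,t20,t30} U14={t20,t22,t32} U15={t13,t23,t32} U16={t7,t13,t33} U23={t2,t21,t30} U24={t9,t27,t28} U25={t2,t24,t28} U26={t16,t27,t33} U34={t4,t20,t25} U35={t2,t6,t12} U36={t5,t12,t25} U45={t3,t28,t32} U46={t17,t25,t27} U56={t12,t13,t15}
  U123={t30} U126={t33} U134={t20} U145={t32} U156={t13} U235={t2} U245={t28} U246={t27} U346={t25} U356={t12}
C dims 6,15,10; δ0: rk 5, SNF 1^5; δ1: rk 10, SNF 1^9·2
degree 0: 6−5−0 = 1 → Ȟ^0 ≅ Z
degree 1: 15−10−5 = 0 → Ȟ^1 ≅ 0
degree 2: 10−0−10 = 0 plus torsion [2] → Ȟ^2 ≅ Z/2


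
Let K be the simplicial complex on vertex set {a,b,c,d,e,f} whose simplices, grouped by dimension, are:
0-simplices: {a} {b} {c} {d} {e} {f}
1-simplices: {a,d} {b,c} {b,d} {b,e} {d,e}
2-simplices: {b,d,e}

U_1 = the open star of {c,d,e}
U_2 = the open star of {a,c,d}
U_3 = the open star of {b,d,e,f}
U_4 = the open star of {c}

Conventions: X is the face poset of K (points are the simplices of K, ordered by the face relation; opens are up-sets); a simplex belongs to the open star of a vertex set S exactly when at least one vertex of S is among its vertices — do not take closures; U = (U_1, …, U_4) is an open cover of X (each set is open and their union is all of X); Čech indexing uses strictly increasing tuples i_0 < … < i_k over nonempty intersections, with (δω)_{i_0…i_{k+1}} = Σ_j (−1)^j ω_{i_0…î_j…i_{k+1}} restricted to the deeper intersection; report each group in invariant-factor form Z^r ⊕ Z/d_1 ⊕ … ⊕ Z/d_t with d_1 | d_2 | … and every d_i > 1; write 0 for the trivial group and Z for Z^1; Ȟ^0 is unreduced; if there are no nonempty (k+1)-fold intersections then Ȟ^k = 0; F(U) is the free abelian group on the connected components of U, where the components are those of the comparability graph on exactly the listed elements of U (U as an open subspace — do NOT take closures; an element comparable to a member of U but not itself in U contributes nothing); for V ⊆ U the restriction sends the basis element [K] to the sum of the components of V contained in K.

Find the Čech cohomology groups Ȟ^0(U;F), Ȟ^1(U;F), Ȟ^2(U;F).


Ȟ^0(U;F) ≅ Z^2,  Ȟ^1(U;F) ≅ 0,  Ȟ^2(U;F) ≅ 0

nerve of the cover:
  U1={{c},{d},{e},{a,d},{b,c},{b,d},{b,e},{d,e},{b,d,e}} U2={{a},{c},{d},{a,d},{b,c},{b,d},{d,e},{b,d,e}} U3={{b},{d},{e},{f},{a,d},{b,c},{b,d},{b,e},{d,e},{b,d,e}} U4={{c},{b,c}}
  U12={{c},{d},{a,d},{b,c},{b,d},{d,e},{b,d,e}} U13={{d},{e},{a,d},{b,c},{b,d},{b,e},{d,e},{b,d,e}} U14={{c},{b,c}} U23={{d},{a,d},{b,c},{b,d},{d,e},{b,d,e}} U24={{c},{b,c}} U34={{b,c}}
  U123={{d},{a,d},{b,c},{b,d},{d,e},{b,d,e}} U124={{c},{b,c}} U134={{b,c}} U234={{b,c}}
  U1234={{b,c}}
components per intersection:
  U1: {{c},{b,c}} {{d},{e},{a,d},{b,d},{b,e},{d,e},{b,d,e}}
  U2: {{a},{d},{a,d},{b,d},{d,e},{b,d,e}} {{c},{b,c}}
  U3: {{b},{d},{e},{a,d},{b,c},{b,d},{b,e},{d,e},{b,d,e}} {{f}}
  U4: {{c},{b,c}}
  U12: {{c},{b,c}} {{d},{a,d},{b,d},{d,e},{b,d,e}}
  U13: {{d},{e},{a,d},{b,d},{b,e},{d,e},{b,d,e}} {{b,c}}
  U14: {{c},{b,c}}
  U23: {{d},{a,d},{b,d},{d,e},{b,d,e}} {{b,c}}
  U24: {{c},{b,c}}
  U34: {{b,c}}
  U123: {{d},{a,d},{b,d},{d,e},{b,d,e}} {{b,c}}
  U124: {{c},{b,c}}
  U134: {{b,c}}
  U234: {{b,c}}
  U1234: {{b,c}}
C dims 7,9,5,1; δ0: rk 5, SNF 1^5; δ1: rk 4, SNF 1^4; δ2: rk 1, SNF 1^1
Ȟ^0 = (7 − 5) − 0 = 2, so Ȟ^0 ≅ Z^2
Ȟ^1 = (9 − 4) − 5 = 0, so Ȟ^1 ≅ 0
Ȟ^2 = (5 − 1) − 4 = 0, so Ȟ^2 ≅ 0


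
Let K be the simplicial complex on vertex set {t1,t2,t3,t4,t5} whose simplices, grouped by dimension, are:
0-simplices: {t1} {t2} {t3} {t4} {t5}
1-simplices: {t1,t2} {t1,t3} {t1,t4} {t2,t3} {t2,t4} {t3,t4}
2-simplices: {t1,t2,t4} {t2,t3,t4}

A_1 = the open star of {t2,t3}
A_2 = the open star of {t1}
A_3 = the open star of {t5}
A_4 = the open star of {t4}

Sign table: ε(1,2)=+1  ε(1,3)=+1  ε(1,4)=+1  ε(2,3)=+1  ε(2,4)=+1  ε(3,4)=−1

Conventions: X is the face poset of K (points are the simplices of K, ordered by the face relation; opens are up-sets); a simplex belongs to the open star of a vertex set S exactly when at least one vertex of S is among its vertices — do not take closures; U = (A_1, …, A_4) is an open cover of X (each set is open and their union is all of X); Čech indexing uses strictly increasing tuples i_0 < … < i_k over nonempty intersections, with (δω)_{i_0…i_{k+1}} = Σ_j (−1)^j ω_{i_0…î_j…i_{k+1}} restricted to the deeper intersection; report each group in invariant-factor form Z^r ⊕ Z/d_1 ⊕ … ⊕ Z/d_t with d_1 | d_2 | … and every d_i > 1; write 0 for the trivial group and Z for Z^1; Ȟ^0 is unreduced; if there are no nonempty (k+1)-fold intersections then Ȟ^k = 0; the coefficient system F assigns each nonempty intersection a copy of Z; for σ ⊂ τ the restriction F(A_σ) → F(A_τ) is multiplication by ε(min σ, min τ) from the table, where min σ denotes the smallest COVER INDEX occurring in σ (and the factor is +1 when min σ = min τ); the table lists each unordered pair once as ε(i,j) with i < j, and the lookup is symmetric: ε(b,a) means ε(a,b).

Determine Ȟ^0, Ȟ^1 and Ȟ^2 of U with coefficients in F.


nonempty intersections:
  A1={{t2},{t3},{t1,t2},{t1,t3},{t2,t3},{t2,t4},{t3,t4},{t1,t2,t4},{t2,t3,t4}} A2={{t1},{t1,t2},{t1,t3},{t1,t4},{t1,t2,t4}} A3={{t5}} A4={{t4},{t1,t4},{t2,t4},{t3,t4},{t1,t2,t4},{t2,t3,t4}}
  A12={{t1,t2},{t1,t3},{t1,t2,t4}} A14={{t2,t4},{t3,t4},{t1,t2,t4},{t2,t3,t4}} A24={{t1,t4},{t1,t2,t4}}
  A124={{t1,t2,t4}}
C dims 4,3,1; δ0: rk 2, SNF 1^2; δ1: rk 1, SNF 1^1
Ȟ^0: (4−2)−0=2 ⇒ Z^2
Ȟ^1: (3−1)−2=0 ⇒ 0
Ȟ^2: (1−0)−1=0 ⇒ 0

Ȟ^0 ≅ Z^2; Ȟ^1 ≅ 0; Ȟ^2 ≅ 0


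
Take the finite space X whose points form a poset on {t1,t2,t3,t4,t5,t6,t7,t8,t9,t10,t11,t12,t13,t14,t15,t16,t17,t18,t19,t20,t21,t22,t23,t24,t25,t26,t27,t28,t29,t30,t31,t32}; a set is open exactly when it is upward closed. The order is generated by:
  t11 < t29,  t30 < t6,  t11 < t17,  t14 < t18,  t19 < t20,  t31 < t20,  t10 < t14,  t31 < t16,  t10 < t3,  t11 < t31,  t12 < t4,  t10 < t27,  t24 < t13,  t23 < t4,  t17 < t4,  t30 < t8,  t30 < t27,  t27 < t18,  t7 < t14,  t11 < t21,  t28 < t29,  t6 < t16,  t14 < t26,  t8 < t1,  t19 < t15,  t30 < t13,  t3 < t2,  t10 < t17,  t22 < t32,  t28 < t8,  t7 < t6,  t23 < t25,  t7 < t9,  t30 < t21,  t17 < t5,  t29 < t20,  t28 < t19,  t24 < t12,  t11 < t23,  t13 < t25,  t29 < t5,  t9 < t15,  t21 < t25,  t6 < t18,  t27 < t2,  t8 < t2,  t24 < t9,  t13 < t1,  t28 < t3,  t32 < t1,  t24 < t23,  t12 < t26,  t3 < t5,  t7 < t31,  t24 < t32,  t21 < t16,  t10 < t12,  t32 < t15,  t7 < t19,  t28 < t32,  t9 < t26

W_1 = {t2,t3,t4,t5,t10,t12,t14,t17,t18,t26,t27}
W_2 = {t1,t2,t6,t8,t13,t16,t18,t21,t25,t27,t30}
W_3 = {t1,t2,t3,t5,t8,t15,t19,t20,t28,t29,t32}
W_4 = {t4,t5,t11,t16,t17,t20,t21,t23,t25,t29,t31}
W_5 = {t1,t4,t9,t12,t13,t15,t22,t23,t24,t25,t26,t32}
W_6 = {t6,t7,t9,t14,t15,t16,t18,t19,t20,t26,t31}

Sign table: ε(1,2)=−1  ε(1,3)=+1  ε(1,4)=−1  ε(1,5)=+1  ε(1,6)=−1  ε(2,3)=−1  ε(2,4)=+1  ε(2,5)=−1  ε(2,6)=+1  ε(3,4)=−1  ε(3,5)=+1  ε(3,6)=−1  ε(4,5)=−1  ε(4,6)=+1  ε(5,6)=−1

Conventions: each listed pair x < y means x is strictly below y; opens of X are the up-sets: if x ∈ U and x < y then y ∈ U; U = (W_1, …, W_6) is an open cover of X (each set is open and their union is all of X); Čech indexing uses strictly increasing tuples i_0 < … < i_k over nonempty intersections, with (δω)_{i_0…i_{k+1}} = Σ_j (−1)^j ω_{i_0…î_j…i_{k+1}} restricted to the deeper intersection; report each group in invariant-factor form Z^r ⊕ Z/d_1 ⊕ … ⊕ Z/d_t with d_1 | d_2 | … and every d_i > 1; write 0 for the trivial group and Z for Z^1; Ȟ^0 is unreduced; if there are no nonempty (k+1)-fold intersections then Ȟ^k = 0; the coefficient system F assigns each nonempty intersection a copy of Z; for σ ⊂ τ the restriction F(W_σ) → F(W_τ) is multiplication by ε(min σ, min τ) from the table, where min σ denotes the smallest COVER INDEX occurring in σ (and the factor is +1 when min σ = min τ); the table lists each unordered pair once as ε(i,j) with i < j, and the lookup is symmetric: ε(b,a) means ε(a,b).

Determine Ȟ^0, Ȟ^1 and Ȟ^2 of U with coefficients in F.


nerve of the cover:
  W12={t2,t18,t27} W13={t2,t3,t5} W14={t4,t5,t17} W15={t4,t12,t26} W16={t14,t18,t26} W23={t1,t2,t8} W24={t16,t21,t25} W25={t1,t13,t25} W26={t6,t16,t18} W34={t5,t20,t29} W35={t1,t15,t32} W36={t15,t19,t20} W45={t4,t23,t25} W46={t16,t20,t31} W56={t9,t15,t26}
  W123={t2} W126={t18} W134={t5} W145={t4} W156={t26} W235={t1} W245={t25} W246={t16} W346={t20} W356={t15}
C dims 6,15,10; δ0: rk 5, SNF 1^5; δ1: rk 10, SNF 1^9·2
Ȟ^0 = (6 − 5) − 0 = 1, so Ȟ^0 ≅ Z
Ȟ^1 = (15 − 10) − 5 = 0, so Ȟ^1 ≅ 0
Ȟ^2 = (10 − 0) − 10 = 0 plus torsion [2], so Ȟ^2 ≅ Z/2

Ȟ^0(U;F) ≅ Z,  Ȟ^1(U;F) ≅ 0,  Ȟ^2(U;F) ≅ Z/2


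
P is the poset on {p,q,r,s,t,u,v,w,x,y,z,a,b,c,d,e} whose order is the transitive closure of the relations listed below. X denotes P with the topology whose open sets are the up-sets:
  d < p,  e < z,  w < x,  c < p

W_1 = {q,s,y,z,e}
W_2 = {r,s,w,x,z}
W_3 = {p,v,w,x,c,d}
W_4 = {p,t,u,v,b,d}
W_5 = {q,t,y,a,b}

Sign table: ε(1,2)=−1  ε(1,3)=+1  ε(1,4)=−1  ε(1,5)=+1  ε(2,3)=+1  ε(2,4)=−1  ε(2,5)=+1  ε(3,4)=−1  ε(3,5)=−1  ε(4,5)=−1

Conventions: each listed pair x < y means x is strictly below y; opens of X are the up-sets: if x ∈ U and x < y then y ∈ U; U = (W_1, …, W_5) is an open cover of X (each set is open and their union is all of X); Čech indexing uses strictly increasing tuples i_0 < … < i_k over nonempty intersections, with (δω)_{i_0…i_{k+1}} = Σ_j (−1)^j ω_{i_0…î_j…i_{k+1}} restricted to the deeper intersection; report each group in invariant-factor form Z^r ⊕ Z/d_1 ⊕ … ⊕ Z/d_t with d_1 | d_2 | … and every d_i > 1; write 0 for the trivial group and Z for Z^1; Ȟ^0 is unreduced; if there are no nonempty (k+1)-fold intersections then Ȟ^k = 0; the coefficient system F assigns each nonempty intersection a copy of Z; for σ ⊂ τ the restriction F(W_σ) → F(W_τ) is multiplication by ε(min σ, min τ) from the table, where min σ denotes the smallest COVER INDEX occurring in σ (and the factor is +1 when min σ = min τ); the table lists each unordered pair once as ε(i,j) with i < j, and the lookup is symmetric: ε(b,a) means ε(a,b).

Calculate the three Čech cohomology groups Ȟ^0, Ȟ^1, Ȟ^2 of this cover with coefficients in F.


nerve of the cover:
  W12={s,z} W15={q,y} W23={w,x} W34={p,v,d} W45={t,b}
C dims 5,5; δ0: rk 5, SNF 1^4·2
Ȟ^0 = (5 − 5) − 0 = 0, so Ȟ^0 ≅ 0
Ȟ^1 = (5 − 0) − 5 = 0 plus torsion [2], so Ȟ^1 ≅ Z/2
Ȟ^2 = (0 − 0) − 0 = 0, so Ȟ^2 ≅ 0

Ȟ^0 = 0; Ȟ^1 = Z/2; Ȟ^2 = 0


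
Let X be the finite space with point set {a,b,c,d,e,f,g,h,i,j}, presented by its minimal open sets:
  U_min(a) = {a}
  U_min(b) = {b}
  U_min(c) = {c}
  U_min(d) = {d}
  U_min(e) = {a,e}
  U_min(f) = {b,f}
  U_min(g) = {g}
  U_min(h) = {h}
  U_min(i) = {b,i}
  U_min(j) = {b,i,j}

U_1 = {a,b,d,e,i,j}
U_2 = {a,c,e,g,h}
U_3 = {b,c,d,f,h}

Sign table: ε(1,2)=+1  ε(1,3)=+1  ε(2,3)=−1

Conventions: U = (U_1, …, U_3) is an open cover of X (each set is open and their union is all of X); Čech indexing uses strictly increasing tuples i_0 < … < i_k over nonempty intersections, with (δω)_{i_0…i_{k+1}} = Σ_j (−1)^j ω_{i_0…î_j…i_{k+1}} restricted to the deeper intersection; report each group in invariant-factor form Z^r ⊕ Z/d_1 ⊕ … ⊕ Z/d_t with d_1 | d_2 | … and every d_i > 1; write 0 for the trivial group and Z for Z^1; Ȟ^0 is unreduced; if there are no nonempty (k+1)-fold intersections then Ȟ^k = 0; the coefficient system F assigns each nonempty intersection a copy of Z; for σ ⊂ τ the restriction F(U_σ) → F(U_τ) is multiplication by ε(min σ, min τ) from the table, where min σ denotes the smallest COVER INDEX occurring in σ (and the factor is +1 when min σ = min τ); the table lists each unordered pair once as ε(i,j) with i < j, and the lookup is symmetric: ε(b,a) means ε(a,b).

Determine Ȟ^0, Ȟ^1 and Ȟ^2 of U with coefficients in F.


Ȟ^0 = 0,  Ȟ^1 = Z/2,  Ȟ^2 = 0

cover nerve:
  U12={a,e} U13={b,d} U23={c,h}
C dims 3,3; δ0: rk 3, SNF 1^2·2
Ȟ^0: (3−3)−0=0 ⇒ 0
Ȟ^1: (3−0)−3=0 plus torsion [2] ⇒ Z/2
Ȟ^2: (0−0)−0=0 ⇒ 0


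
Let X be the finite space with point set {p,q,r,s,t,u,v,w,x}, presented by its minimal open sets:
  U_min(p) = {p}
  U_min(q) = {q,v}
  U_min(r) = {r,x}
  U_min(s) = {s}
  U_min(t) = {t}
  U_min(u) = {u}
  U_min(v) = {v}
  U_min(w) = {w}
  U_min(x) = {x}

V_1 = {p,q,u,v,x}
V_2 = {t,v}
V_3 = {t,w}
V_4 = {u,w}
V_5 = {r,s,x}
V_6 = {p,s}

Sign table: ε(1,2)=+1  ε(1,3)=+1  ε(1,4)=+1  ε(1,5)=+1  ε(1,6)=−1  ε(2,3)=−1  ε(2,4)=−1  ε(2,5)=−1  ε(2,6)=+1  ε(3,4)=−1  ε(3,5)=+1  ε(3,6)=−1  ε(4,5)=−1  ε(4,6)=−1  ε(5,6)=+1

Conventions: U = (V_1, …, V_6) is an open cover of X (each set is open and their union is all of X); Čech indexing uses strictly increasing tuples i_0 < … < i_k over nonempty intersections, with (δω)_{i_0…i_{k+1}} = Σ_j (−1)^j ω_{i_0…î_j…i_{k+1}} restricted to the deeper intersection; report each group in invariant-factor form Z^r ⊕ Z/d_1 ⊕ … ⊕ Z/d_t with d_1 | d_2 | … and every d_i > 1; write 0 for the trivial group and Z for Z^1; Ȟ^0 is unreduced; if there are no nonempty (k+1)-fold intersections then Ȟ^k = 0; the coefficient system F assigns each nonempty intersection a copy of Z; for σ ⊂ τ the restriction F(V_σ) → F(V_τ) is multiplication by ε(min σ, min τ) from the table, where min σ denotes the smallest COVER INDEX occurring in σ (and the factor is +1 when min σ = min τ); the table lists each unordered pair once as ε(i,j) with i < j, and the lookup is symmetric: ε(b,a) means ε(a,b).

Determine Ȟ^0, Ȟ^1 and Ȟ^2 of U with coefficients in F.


Ȟ^0 ≅ 0; Ȟ^1 ≅ Z ⊕ Z/2; Ȟ^2 ≅ 0

intersection data:
  V12={v} V14={u} V15={x} V16={p} V23={t} V34={w} V56={s}
C dims 6,7; δ0: rk 6, SNF 1^5·2
Ȟ^0 = (6 − 6) − 0 = 0, so Ȟ^0 ≅ 0
Ȟ^1 = (7 − 0) − 6 = 1 plus torsion [2], so Ȟ^1 ≅ Z ⊕ Z/2
Ȟ^2 = (0 − 0) − 0 = 0, so Ȟ^2 ≅ 0
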